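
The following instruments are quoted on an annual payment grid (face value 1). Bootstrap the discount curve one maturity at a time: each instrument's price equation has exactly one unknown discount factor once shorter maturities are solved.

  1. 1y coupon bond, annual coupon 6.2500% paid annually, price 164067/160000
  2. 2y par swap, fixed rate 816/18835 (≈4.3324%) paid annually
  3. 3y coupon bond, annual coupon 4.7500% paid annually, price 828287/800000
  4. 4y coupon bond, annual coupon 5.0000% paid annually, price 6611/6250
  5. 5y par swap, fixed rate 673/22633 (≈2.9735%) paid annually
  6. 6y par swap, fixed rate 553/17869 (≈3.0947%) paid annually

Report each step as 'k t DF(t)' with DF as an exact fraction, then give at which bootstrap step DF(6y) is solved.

1 1 9651/10000
2 2 574/625
3 3 903/1000
4 4 8747/10000
5 5 4327/5000
6 6 8341/10000
DF(6y) is solved at step 6

step 1 [1y] bond c/1=1/16: DF=(164067/160000 − 1/16·(0))/(1+1/16) = 9651/10000 ≈ 0.965100
step 2 [2y] swap r/1=816/18835: DF=(1 − 816/18835·(0.965100))/(1+816/18835) = 574/625 ≈ 0.918400
step 3 [3y] bond c/1=19/400: DF=(828287/800000 − 19/400·(0.965100+0.918400))/(1+19/400) = 903/1000 ≈ 0.903000
step 4 [4y] bond c/1=1/20: DF=(6611/6250 − 1/20·(0.965100+0.918400+0.903000))/(1+1/20) = 8747/10000 ≈ 0.874700
step 5 [5y] swap r/1=673/22633: DF=(1 − 673/22633·(0.965100+0.918400+0.903000+0.874700))/(1+673/22633) = 4327/5000 ≈ 0.865400
step 6 [6y] swap r/1=553/17869: DF=(1 − 553/17869·(0.965100+0.918400+0.903000+0.874700+0.865400))/(1+553/17869) = 8341/10000 ≈ 0.834100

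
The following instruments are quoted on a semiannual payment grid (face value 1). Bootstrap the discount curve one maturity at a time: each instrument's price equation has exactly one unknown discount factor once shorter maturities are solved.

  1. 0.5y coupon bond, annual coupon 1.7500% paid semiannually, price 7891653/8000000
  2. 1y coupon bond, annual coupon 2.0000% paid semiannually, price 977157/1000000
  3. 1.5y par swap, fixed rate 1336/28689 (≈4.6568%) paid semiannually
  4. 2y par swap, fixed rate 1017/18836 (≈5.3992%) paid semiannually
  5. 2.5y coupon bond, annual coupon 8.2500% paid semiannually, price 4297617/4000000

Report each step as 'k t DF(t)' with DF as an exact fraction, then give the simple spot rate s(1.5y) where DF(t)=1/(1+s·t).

1 1/2 9779/10000
2 1 4789/5000
3 3/2 2333/2500
4 2 8983/10000
5 5/2 4413/5000
s(1.5y) = (1/(2333/2500) − 1)/(3/2) = 334/6999 ≈ 4.7721%

step 1 [0.5y] bond c/2=7/800: DF=(7891653/8000000 − 7/800·(0))/(1+7/800) = 9779/10000 ≈ 0.977900
step 2 [1y] bond c/2=1/100: DF=(977157/1000000 − 1/100·(0.977900))/(1+1/100) = 4789/5000 ≈ 0.957800
step 3 [1.5y] swap r/2=668/28689: DF=(1 − 668/28689·(0.977900+0.957800))/(1+668/28689) = 2333/2500 ≈ 0.933200
step 4 [2y] swap r/2=1017/37672: DF=(1 − 1017/37672·(0.977900+0.957800+0.933200))/(1+1017/37672) = 8983/10000 ≈ 0.898300
step 5 [2.5y] bond c/2=33/800: DF=(4297617/4000000 − 33/800·(0.977900+0.957800+0.933200+0.898300))/(1+33/800) = 4413/5000 ≈ 0.882600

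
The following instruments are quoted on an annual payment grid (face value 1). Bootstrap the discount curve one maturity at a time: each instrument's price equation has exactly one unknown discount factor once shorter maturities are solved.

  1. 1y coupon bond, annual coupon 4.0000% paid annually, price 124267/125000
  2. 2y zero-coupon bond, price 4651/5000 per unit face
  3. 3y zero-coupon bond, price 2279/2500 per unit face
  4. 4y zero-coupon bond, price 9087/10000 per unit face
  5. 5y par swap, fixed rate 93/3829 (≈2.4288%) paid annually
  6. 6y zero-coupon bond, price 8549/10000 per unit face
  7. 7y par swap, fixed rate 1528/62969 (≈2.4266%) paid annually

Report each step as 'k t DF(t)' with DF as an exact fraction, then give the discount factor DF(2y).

step 1 [1y] bond c/1=1/25: DF=(124267/125000 − 1/25·(0))/(1+1/25) = 9559/10000 ≈ 0.955900
step 2 [2y] zero: DF = P = 4651/5000 ≈ 0.930200
step 3 [3y] zero: DF = P = 2279/2500 ≈ 0.911600
step 4 [4y] zero: DF = P = 9087/10000 ≈ 0.908700
step 5 [5y] swap r/1=93/3829: DF=(1 − 93/3829·(0.955900+0.930200+0.911600+0.908700))/(1+93/3829) = 2221/2500 ≈ 0.888400
step 6 [6y] zero: DF = P = 8549/10000 ≈ 0.854900
step 7 [7y] swap r/1=1528/62969: DF=(1 − 1528/62969·(0.955900+0.930200+0.911600+0.908700+0.888400+0.854900))/(1+1528/62969) = 1059/1250 ≈ 0.847200

1 1 9559/10000
2 2 4651/5000
3 3 2279/2500
4 4 9087/10000
5 5 2221/2500
6 6 8549/10000
7 7 1059/1250
DF(2y) = 4651/5000 ≈ 0.930200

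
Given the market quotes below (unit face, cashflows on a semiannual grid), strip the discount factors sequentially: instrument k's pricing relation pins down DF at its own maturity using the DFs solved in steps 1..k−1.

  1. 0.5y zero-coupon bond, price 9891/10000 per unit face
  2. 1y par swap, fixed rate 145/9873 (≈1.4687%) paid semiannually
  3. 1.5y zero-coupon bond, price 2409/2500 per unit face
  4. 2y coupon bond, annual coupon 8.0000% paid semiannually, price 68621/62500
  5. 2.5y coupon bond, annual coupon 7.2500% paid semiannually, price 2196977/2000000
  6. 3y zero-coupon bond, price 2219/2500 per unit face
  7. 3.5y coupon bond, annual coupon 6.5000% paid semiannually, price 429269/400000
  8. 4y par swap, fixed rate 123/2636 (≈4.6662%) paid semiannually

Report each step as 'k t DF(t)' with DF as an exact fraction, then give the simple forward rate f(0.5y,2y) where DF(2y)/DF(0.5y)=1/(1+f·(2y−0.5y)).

step 1 [0.5y] zero: DF = P = 9891/10000 ≈ 0.989100
step 2 [1y] swap r/2=145/19746: DF=(1 − 145/19746·(0.989100))/(1+145/19746) = 1971/2000 ≈ 0.985500
step 3 [1.5y] zero: DF = P = 2409/2500 ≈ 0.963600
step 4 [2y] bond c/2=1/25: DF=(68621/62500 − 1/25·(0.989100+0.985500+0.963600))/(1+1/25) = 9427/10000 ≈ 0.942700
step 5 [2.5y] bond c/2=29/800: DF=(2196977/2000000 − 29/800·(0.989100+0.985500+0.963600+0.942700))/(1+29/800) = 9243/10000 ≈ 0.924300
step 6 [3y] zero: DF = P = 2219/2500 ≈ 0.887600
step 7 [3.5y] bond c/2=13/400: DF=(429269/400000 − 13/400·(0.989100+0.985500+0.963600+0.942700+0.924300+0.887600))/(1+13/400) = 4301/5000 ≈ 0.860200
step 8 [4y] swap r/2=123/5272: DF=(1 − 123/5272·(0.989100+0.985500+0.963600+0.942700+0.924300+0.887600+0.860200))/(1+123/5272) = 4139/5000 ≈ 0.827800

1 1/2 9891/10000
2 1 1971/2000
3 3/2 2409/2500
4 2 9427/10000
5 5/2 9243/10000
6 3 2219/2500
7 7/2 4301/5000
8 4 4139/5000
f(0.5y,2y) = ((9891/10000)/(9427/10000) − 1)/(3/2) = 928/28281 ≈ 3.2814%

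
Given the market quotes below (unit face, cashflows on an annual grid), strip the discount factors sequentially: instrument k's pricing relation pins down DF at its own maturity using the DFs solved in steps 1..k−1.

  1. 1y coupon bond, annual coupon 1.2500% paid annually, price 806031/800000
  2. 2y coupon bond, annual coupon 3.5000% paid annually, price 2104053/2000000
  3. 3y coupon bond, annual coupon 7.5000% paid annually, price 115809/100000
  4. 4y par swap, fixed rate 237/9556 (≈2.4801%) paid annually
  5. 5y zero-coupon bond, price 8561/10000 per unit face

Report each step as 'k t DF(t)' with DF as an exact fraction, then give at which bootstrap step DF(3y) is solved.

step 1 [1y] bond c/1=1/80: DF=(806031/800000 − 1/80·(0))/(1+1/80) = 9951/10000 ≈ 0.995100
step 2 [2y] bond c/1=7/200: DF=(2104053/2000000 − 7/200·(0.995100))/(1+7/200) = 2457/2500 ≈ 0.982800
step 3 [3y] bond c/1=3/40: DF=(115809/100000 − 3/40·(0.995100+0.982800))/(1+3/40) = 9393/10000 ≈ 0.939300
step 4 [4y] swap r/1=237/9556: DF=(1 − 237/9556·(0.995100+0.982800+0.939300))/(1+237/9556) = 2263/2500 ≈ 0.905200
step 5 [5y] zero: DF = P = 8561/10000 ≈ 0.856100

1 1 9951/10000
2 2 2457/2500
3 3 9393/10000
4 4 2263/2500
5 5 8561/10000
DF(3y) is solved at step 3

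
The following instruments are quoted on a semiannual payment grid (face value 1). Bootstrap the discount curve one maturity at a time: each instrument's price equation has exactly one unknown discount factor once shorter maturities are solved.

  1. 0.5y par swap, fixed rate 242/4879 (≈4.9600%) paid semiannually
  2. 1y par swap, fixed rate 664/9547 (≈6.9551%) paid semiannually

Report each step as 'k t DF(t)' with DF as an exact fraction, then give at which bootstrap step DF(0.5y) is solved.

1 1/2 4879/5000
2 1 1167/1250
DF(0.5y) is solved at step 1

step 1 [0.5y] swap r/2=121/4879: DF=(1 − 121/4879·(0))/(1+121/4879) = 4879/5000 ≈ 0.975800
step 2 [1y] swap r/2=332/9547: DF=(1 − 332/9547·(0.975800))/(1+332/9547) = 1167/1250 ≈ 0.933600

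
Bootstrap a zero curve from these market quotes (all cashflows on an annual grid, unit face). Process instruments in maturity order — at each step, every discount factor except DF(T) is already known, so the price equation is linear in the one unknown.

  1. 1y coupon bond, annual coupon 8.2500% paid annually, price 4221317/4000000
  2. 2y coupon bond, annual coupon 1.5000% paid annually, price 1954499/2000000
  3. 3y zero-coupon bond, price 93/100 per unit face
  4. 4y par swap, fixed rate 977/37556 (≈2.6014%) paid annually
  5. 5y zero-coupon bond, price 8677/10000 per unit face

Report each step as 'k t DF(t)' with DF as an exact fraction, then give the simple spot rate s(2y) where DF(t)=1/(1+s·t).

step 1 [1y] bond c/1=33/400: DF=(4221317/4000000 − 33/400·(0))/(1+33/400) = 9749/10000 ≈ 0.974900
step 2 [2y] bond c/1=3/200: DF=(1954499/2000000 − 3/200·(0.974900))/(1+3/200) = 2371/2500 ≈ 0.948400
step 3 [3y] zero: DF = P = 93/100 ≈ 0.930000
step 4 [4y] swap r/1=977/37556: DF=(1 − 977/37556·(0.974900+0.948400+0.930000))/(1+977/37556) = 9023/10000 ≈ 0.902300
step 5 [5y] zero: DF = P = 8677/10000 ≈ 0.867700

1 1 9749/10000
2 2 2371/2500
3 3 93/100
4 4 9023/10000
5 5 8677/10000
s(2y) = (1/(2371/2500) − 1)/(2) = 129/4742 ≈ 2.7204%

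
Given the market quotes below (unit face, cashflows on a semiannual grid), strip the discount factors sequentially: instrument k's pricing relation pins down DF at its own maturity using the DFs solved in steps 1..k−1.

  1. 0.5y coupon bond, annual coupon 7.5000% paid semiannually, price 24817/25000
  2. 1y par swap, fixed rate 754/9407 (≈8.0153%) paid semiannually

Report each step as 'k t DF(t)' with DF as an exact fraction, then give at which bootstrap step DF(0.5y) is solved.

step 1 [0.5y] bond c/2=3/80: DF=(24817/25000 − 3/80·(0))/(1+3/80) = 598/625 ≈ 0.956800
step 2 [1y] swap r/2=377/9407: DF=(1 − 377/9407·(0.956800))/(1+377/9407) = 4623/5000 ≈ 0.924600

1 1/2 598/625
2 1 4623/5000
DF(0.5y) is solved at step 1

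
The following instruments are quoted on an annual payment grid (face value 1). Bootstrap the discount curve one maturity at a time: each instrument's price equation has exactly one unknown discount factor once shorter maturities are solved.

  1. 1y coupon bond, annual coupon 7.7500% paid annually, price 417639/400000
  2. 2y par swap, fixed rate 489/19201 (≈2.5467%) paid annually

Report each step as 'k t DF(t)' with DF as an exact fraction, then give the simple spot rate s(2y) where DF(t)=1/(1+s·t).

step 1 [1y] bond c/1=31/400: DF=(417639/400000 − 31/400·(0))/(1+31/400) = 969/1000 ≈ 0.969000
step 2 [2y] swap r/1=489/19201: DF=(1 − 489/19201·(0.969000))/(1+489/19201) = 9511/10000 ≈ 0.951100

1 1 969/1000
2 2 9511/10000
s(2y) = (1/(9511/10000) − 1)/(2) = 489/19022 ≈ 2.5707%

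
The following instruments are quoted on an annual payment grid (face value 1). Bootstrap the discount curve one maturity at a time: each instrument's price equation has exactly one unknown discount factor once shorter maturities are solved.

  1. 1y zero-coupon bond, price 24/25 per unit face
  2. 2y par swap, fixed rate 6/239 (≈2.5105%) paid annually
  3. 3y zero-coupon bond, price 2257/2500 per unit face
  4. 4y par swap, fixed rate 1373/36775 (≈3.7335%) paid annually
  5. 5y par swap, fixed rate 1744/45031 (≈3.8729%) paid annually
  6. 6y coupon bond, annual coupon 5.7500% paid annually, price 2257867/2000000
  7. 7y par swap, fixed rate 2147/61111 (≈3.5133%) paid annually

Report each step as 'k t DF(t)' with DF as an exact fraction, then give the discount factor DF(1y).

1 1 24/25
2 2 119/125
3 3 2257/2500
4 4 8627/10000
5 5 516/625
6 6 8227/10000
7 7 7853/10000
DF(1y) = 24/25 ≈ 0.960000

step 1 [1y] zero: DF = P = 24/25 ≈ 0.960000
step 2 [2y] swap r/1=6/239: DF=(1 − 6/239·(0.960000))/(1+6/239) = 119/125 ≈ 0.952000
step 3 [3y] zero: DF = P = 2257/2500 ≈ 0.902800
step 4 [4y] swap r/1=1373/36775: DF=(1 − 1373/36775·(0.960000+0.952000+0.902800))/(1+1373/36775) = 8627/10000 ≈ 0.862700
step 5 [5y] swap r/1=1744/45031: DF=(1 − 1744/45031·(0.960000+0.952000+0.902800+0.862700))/(1+1744/45031) = 516/625 ≈ 0.825600
step 6 [6y] bond c/1=23/400: DF=(2257867/2000000 − 23/400·(0.960000+0.952000+0.902800+0.862700+0.825600))/(1+23/400) = 8227/10000 ≈ 0.822700
step 7 [7y] swap r/1=2147/61111: DF=(1 − 2147/61111·(0.960000+0.952000+0.902800+0.862700+0.825600+0.822700))/(1+2147/61111) = 7853/10000 ≈ 0.785300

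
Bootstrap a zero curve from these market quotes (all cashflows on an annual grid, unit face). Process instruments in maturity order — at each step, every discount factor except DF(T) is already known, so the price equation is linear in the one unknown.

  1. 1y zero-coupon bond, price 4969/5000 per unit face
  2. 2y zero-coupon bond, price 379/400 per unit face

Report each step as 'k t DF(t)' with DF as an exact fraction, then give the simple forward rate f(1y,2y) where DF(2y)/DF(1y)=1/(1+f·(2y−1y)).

1 1 4969/5000
2 2 379/400
f(1y,2y) = ((4969/5000)/(379/400) − 1)/(1) = 463/9475 ≈ 4.8865%

step 1 [1y] zero: DF = P = 4969/5000 ≈ 0.993800
step 2 [2y] zero: DF = P = 379/400 ≈ 0.947500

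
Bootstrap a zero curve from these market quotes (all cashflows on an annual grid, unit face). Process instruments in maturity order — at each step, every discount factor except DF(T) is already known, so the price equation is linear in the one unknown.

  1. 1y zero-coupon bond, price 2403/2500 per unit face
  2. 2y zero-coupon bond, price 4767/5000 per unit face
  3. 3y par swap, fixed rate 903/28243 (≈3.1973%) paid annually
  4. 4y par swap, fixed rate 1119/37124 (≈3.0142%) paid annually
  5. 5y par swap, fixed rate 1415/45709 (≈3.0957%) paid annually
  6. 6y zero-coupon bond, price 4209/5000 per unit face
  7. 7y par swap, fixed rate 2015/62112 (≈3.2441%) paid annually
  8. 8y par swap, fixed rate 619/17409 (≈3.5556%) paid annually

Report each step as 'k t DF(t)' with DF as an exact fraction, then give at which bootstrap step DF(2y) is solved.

1 1 2403/2500
2 2 4767/5000
3 3 9097/10000
4 4 8881/10000
5 5 1717/2000
6 6 4209/5000
7 7 1597/2000
8 8 1881/2500
DF(2y) is solved at step 2

step 1 [1y] zero: DF = P = 2403/2500 ≈ 0.961200
step 2 [2y] zero: DF = P = 4767/5000 ≈ 0.953400
step 3 [3y] swap r/1=903/28243: DF=(1 − 903/28243·(0.961200+0.953400))/(1+903/28243) = 9097/10000 ≈ 0.909700
step 4 [4y] swap r/1=1119/37124: DF=(1 − 1119/37124·(0.961200+0.953400+0.909700))/(1+1119/37124) = 8881/10000 ≈ 0.888100
step 5 [5y] swap r/1=1415/45709: DF=(1 − 1415/45709·(0.961200+0.953400+0.909700+0.888100))/(1+1415/45709) = 1717/2000 ≈ 0.858500
step 6 [6y] zero: DF = P = 4209/5000 ≈ 0.841800
step 7 [7y] swap r/1=2015/62112: DF=(1 − 2015/62112·(0.961200+0.953400+0.909700+0.888100+0.858500+0.841800))/(1+2015/62112) = 1597/2000 ≈ 0.798500
step 8 [8y] swap r/1=619/17409: DF=(1 − 619/17409·(0.961200+0.953400+0.909700+0.888100+0.858500+0.841800+0.798500))/(1+619/17409) = 1881/2500 ≈ 0.752400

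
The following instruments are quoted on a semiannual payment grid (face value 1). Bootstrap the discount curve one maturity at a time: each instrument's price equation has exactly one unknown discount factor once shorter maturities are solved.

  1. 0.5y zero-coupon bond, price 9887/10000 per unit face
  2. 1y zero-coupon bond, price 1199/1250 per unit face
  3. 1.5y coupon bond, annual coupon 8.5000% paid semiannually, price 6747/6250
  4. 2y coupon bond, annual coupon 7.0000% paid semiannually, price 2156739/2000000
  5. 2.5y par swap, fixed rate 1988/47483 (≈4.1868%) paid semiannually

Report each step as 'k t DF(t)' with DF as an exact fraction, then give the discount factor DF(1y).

1 1/2 9887/10000
2 1 1199/1250
3 3/2 9561/10000
4 2 9437/10000
5 5/2 4503/5000
DF(1y) = 1199/1250 ≈ 0.959200

step 1 [0.5y] zero: DF = P = 9887/10000 ≈ 0.988700
step 2 [1y] zero: DF = P = 1199/1250 ≈ 0.959200
step 3 [1.5y] bond c/2=17/400: DF=(6747/6250 − 17/400·(0.988700+0.959200))/(1+17/400) = 9561/10000 ≈ 0.956100
step 4 [2y] bond c/2=7/200: DF=(2156739/2000000 − 7/200·(0.988700+0.959200+0.956100))/(1+7/200) = 9437/10000 ≈ 0.943700
step 5 [2.5y] swap r/2=994/47483: DF=(1 − 994/47483·(0.988700+0.959200+0.956100+0.943700))/(1+994/47483) = 4503/5000 ≈ 0.900600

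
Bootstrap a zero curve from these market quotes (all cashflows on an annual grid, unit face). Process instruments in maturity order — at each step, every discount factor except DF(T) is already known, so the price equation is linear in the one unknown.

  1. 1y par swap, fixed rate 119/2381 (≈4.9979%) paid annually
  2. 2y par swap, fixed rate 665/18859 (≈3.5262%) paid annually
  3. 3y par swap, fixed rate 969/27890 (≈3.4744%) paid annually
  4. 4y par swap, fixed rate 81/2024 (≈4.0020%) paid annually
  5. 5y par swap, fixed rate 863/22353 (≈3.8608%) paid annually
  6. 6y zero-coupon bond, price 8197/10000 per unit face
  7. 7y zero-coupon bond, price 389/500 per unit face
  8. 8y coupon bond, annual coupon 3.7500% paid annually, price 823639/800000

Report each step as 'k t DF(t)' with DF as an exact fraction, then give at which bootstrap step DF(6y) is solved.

1 1 2381/2500
2 2 1867/2000
3 3 9031/10000
4 4 4271/5000
5 5 4137/5000
6 6 8197/10000
7 7 389/500
8 8 773/1000
DF(6y) is solved at step 6

step 1 [1y] swap r/1=119/2381: DF=(1 − 119/2381·(0))/(1+119/2381) = 2381/2500 ≈ 0.952400
step 2 [2y] swap r/1=665/18859: DF=(1 − 665/18859·(0.952400))/(1+665/18859) = 1867/2000 ≈ 0.933500
step 3 [3y] swap r/1=969/27890: DF=(1 − 969/27890·(0.952400+0.933500))/(1+969/27890) = 9031/10000 ≈ 0.903100
step 4 [4y] swap r/1=81/2024: DF=(1 − 81/2024·(0.952400+0.933500+0.903100))/(1+81/2024) = 4271/5000 ≈ 0.854200
step 5 [5y] swap r/1=863/22353: DF=(1 − 863/22353·(0.952400+0.933500+0.903100+0.854200))/(1+863/22353) = 4137/5000 ≈ 0.827400
step 6 [6y] zero: DF = P = 8197/10000 ≈ 0.819700
step 7 [7y] zero: DF = P = 389/500 ≈ 0.778000
step 8 [8y] bond c/1=3/80: DF=(823639/800000 − 3/80·(0.952400+0.933500+0.903100+0.854200+0.827400+0.819700+0.778000))/(1+3/80) = 773/1000 ≈ 0.773000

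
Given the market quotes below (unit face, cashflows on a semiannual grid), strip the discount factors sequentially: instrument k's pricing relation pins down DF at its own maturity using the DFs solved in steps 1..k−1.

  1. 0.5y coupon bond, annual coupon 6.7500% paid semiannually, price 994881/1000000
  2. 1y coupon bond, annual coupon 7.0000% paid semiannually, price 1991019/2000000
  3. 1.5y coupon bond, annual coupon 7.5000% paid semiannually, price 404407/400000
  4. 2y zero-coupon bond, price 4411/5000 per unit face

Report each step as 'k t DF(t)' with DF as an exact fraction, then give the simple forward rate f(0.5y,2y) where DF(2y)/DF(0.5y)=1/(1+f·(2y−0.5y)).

1 1/2 1203/1250
2 1 9293/10000
3 3/2 9061/10000
4 2 4411/5000
f(0.5y,2y) = ((1203/1250)/(4411/5000) − 1)/(3/2) = 2/33 ≈ 6.0606%

step 1 [0.5y] bond c/2=27/800: DF=(994881/1000000 − 27/800·(0))/(1+27/800) = 1203/1250 ≈ 0.962400
step 2 [1y] bond c/2=7/200: DF=(1991019/2000000 − 7/200·(0.962400))/(1+7/200) = 9293/10000 ≈ 0.929300
step 3 [1.5y] bond c/2=3/80: DF=(404407/400000 − 3/80·(0.962400+0.929300))/(1+3/80) = 9061/10000 ≈ 0.906100
step 4 [2y] zero: DF = P = 4411/5000 ≈ 0.882200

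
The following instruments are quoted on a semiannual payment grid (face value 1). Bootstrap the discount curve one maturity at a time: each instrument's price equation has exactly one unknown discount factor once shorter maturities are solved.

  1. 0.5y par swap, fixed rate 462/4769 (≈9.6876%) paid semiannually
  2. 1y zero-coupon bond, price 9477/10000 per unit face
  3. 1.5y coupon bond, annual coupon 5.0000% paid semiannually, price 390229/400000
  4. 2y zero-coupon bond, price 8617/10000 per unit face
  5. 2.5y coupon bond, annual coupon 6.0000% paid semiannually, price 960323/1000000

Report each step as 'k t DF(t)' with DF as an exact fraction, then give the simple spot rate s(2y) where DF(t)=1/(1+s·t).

1 1/2 4769/5000
2 1 9477/10000
3 3/2 4527/5000
4 2 8617/10000
5 5/2 1651/2000
s(2y) = (1/(8617/10000) − 1)/(2) = 1383/17234 ≈ 8.0248%

step 1 [0.5y] swap r/2=231/4769: DF=(1 − 231/4769·(0))/(1+231/4769) = 4769/5000 ≈ 0.953800
step 2 [1y] zero: DF = P = 9477/10000 ≈ 0.947700
step 3 [1.5y] bond c/2=1/40: DF=(390229/400000 − 1/40·(0.953800+0.947700))/(1+1/40) = 4527/5000 ≈ 0.905400
step 4 [2y] zero: DF = P = 8617/10000 ≈ 0.861700
step 5 [2.5y] bond c/2=3/100: DF=(960323/1000000 − 3/100·(0.953800+0.947700+0.905400+0.861700))/(1+3/100) = 1651/2000 ≈ 0.825500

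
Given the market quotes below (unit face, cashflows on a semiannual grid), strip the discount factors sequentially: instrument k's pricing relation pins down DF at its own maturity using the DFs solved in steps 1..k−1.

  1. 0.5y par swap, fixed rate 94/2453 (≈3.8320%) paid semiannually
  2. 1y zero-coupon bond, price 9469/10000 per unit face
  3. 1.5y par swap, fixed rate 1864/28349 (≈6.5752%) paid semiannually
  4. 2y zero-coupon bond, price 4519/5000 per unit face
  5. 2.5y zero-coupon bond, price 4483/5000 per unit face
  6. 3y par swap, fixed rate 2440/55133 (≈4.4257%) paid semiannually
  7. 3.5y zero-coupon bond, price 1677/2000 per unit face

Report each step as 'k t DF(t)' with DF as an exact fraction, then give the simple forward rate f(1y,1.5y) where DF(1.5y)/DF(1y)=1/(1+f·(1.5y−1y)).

1 1/2 2453/2500
2 1 9469/10000
3 3/2 2267/2500
4 2 4519/5000
5 5/2 4483/5000
6 3 439/500
7 7/2 1677/2000
f(1y,1.5y) = ((9469/10000)/(2267/2500) − 1)/(1/2) = 401/4534 ≈ 8.8443%

step 1 [0.5y] swap r/2=47/2453: DF=(1 − 47/2453·(0))/(1+47/2453) = 2453/2500 ≈ 0.981200
step 2 [1y] zero: DF = P = 9469/10000 ≈ 0.946900
step 3 [1.5y] swap r/2=932/28349: DF=(1 − 932/28349·(0.981200+0.946900))/(1+932/28349) = 2267/2500 ≈ 0.906800
step 4 [2y] zero: DF = P = 4519/5000 ≈ 0.903800
step 5 [2.5y] zero: DF = P = 4483/5000 ≈ 0.896600
step 6 [3y] swap r/2=1220/55133: DF=(1 − 1220/55133·(0.981200+0.946900+0.906800+0.903800+0.896600))/(1+1220/55133) = 439/500 ≈ 0.878000
step 7 [3.5y] zero: DF = P = 1677/2000 ≈ 0.838500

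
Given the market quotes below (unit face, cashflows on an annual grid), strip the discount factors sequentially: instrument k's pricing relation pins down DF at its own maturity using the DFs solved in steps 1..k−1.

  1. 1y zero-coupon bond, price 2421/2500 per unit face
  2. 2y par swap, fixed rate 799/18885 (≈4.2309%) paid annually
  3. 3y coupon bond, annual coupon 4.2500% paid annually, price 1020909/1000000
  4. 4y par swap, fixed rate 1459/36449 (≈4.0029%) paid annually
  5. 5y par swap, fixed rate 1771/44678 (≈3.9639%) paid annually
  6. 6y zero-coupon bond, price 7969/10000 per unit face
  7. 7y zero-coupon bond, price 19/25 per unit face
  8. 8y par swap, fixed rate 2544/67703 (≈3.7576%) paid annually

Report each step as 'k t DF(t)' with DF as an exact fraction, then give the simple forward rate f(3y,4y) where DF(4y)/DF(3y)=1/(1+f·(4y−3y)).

step 1 [1y] zero: DF = P = 2421/2500 ≈ 0.968400
step 2 [2y] swap r/1=799/18885: DF=(1 − 799/18885·(0.968400))/(1+799/18885) = 9201/10000 ≈ 0.920100
step 3 [3y] bond c/1=17/400: DF=(1020909/1000000 − 17/400·(0.968400+0.920100))/(1+17/400) = 9023/10000 ≈ 0.902300
step 4 [4y] swap r/1=1459/36449: DF=(1 − 1459/36449·(0.968400+0.920100+0.902300))/(1+1459/36449) = 8541/10000 ≈ 0.854100
step 5 [5y] swap r/1=1771/44678: DF=(1 − 1771/44678·(0.968400+0.920100+0.902300+0.854100))/(1+1771/44678) = 8229/10000 ≈ 0.822900
step 6 [6y] zero: DF = P = 7969/10000 ≈ 0.796900
step 7 [7y] zero: DF = P = 19/25 ≈ 0.760000
step 8 [8y] swap r/1=2544/67703: DF=(1 − 2544/67703·(0.968400+0.920100+0.902300+0.854100+0.822900+0.796900+0.760000))/(1+2544/67703) = 466/625 ≈ 0.745600

1 1 2421/2500
2 2 9201/10000
3 3 9023/10000
4 4 8541/10000
5 5 8229/10000
6 6 7969/10000
7 7 19/25
8 8 466/625
f(3y,4y) = ((9023/10000)/(8541/10000) − 1)/(1) = 482/8541 ≈ 5.6434%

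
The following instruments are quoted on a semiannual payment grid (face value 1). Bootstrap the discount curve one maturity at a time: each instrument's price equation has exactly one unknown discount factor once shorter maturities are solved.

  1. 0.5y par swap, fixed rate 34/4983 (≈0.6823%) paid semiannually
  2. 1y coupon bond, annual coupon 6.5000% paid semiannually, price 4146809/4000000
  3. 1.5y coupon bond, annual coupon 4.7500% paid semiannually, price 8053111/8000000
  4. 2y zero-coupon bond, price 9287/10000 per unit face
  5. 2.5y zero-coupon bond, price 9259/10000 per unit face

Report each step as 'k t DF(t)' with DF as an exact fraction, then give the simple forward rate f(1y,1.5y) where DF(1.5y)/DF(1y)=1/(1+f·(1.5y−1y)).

step 1 [0.5y] swap r/2=17/4983: DF=(1 − 17/4983·(0))/(1+17/4983) = 4983/5000 ≈ 0.996600
step 2 [1y] bond c/2=13/400: DF=(4146809/4000000 − 13/400·(0.996600))/(1+13/400) = 9727/10000 ≈ 0.972700
step 3 [1.5y] bond c/2=19/800: DF=(8053111/8000000 − 19/800·(0.996600+0.972700))/(1+19/800) = 586/625 ≈ 0.937600
step 4 [2y] zero: DF = P = 9287/10000 ≈ 0.928700
step 5 [2.5y] zero: DF = P = 9259/10000 ≈ 0.925900

1 1/2 4983/5000
2 1 9727/10000
3 3/2 586/625
4 2 9287/10000
5 5/2 9259/10000
f(1y,1.5y) = ((9727/10000)/(586/625) − 1)/(1/2) = 351/4688 ≈ 7.4872%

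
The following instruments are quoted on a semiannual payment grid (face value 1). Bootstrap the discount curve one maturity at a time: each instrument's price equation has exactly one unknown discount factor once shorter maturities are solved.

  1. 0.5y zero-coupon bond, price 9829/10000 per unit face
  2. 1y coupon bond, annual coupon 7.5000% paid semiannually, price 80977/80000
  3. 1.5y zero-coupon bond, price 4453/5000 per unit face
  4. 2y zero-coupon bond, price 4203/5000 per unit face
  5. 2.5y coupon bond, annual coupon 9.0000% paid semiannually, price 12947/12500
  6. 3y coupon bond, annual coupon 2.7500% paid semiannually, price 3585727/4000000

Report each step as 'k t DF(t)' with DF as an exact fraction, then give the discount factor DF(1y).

step 1 [0.5y] zero: DF = P = 9829/10000 ≈ 0.982900
step 2 [1y] bond c/2=3/80: DF=(80977/80000 − 3/80·(0.982900))/(1+3/80) = 9401/10000 ≈ 0.940100
step 3 [1.5y] zero: DF = P = 4453/5000 ≈ 0.890600
step 4 [2y] zero: DF = P = 4203/5000 ≈ 0.840600
step 5 [2.5y] bond c/2=9/200: DF=(12947/12500 − 9/200·(0.982900+0.940100+0.890600+0.840600))/(1+9/200) = 4169/5000 ≈ 0.833800
step 6 [3y] bond c/2=11/800: DF=(3585727/4000000 − 11/800·(0.982900+0.940100+0.890600+0.840600+0.833800))/(1+11/800) = 4117/5000 ≈ 0.823400

1 1/2 9829/10000
2 1 9401/10000
3 3/2 4453/5000
4 2 4203/5000
5 5/2 4169/5000
6 3 4117/5000
DF(1y) = 9401/10000 ≈ 0.940100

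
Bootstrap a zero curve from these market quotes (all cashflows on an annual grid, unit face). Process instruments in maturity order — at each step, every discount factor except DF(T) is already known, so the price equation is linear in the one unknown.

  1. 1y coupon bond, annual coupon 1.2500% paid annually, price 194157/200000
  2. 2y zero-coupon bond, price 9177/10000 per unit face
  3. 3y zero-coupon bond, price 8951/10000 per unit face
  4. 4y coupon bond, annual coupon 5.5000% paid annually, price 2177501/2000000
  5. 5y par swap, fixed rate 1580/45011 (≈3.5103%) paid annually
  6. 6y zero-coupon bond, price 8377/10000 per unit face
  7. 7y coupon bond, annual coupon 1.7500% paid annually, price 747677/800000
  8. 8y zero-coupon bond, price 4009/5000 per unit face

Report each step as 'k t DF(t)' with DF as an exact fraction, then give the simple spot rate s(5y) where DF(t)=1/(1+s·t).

step 1 [1y] bond c/1=1/80: DF=(194157/200000 − 1/80·(0))/(1+1/80) = 2397/2500 ≈ 0.958800
step 2 [2y] zero: DF = P = 9177/10000 ≈ 0.917700
step 3 [3y] zero: DF = P = 8951/10000 ≈ 0.895100
step 4 [4y] bond c/1=11/200: DF=(2177501/2000000 − 11/200·(0.958800+0.917700+0.895100))/(1+11/200) = 71/80 ≈ 0.887500
step 5 [5y] swap r/1=1580/45011: DF=(1 − 1580/45011·(0.958800+0.917700+0.895100+0.887500))/(1+1580/45011) = 421/500 ≈ 0.842000
step 6 [6y] zero: DF = P = 8377/10000 ≈ 0.837700
step 7 [7y] bond c/1=7/400: DF=(747677/800000 − 7/400·(0.958800+0.917700+0.895100+0.887500+0.842000+0.837700))/(1+7/400) = 8267/10000 ≈ 0.826700
step 8 [8y] zero: DF = P = 4009/5000 ≈ 0.801800

1 1 2397/2500
2 2 9177/10000
3 3 8951/10000
4 4 71/80
5 5 421/500
6 6 8377/10000
7 7 8267/10000
8 8 4009/5000
s(5y) = (1/(421/500) − 1)/(5) = 79/2105 ≈ 3.7530%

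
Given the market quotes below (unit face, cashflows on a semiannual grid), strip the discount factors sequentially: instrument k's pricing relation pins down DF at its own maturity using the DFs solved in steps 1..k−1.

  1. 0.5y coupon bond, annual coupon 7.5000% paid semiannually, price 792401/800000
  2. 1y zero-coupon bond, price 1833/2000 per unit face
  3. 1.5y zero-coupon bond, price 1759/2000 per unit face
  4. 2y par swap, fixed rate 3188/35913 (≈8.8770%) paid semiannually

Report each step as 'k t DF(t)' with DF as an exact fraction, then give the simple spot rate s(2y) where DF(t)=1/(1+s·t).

1 1/2 9547/10000
2 1 1833/2000
3 3/2 1759/2000
4 2 4203/5000
s(2y) = (1/(4203/5000) − 1)/(2) = 797/8406 ≈ 9.4813%

step 1 [0.5y] bond c/2=3/80: DF=(792401/800000 − 3/80·(0))/(1+3/80) = 9547/10000 ≈ 0.954700
step 2 [1y] zero: DF = P = 1833/2000 ≈ 0.916500
step 3 [1.5y] zero: DF = P = 1759/2000 ≈ 0.879500
step 4 [2y] swap r/2=1594/35913: DF=(1 − 1594/35913·(0.954700+0.916500+0.879500))/(1+1594/35913) = 4203/5000 ≈ 0.840600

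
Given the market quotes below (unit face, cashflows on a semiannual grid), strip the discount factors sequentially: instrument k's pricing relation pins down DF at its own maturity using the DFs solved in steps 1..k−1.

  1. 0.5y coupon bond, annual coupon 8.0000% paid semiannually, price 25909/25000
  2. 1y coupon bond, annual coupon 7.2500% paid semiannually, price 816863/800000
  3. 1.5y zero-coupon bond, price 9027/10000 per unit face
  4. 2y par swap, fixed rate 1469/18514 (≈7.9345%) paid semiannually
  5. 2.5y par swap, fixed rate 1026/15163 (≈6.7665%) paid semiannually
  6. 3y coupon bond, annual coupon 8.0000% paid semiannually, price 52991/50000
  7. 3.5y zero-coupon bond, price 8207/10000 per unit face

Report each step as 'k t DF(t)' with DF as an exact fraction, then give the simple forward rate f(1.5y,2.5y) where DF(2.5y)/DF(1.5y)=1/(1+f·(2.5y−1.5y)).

1 1/2 1993/2000
2 1 1901/2000
3 3/2 9027/10000
4 2 8531/10000
5 5/2 8461/10000
6 3 8441/10000
7 7/2 8207/10000
f(1.5y,2.5y) = ((9027/10000)/(8461/10000) − 1)/(1) = 566/8461 ≈ 6.6895%

step 1 [0.5y] bond c/2=1/25: DF=(25909/25000 − 1/25·(0))/(1+1/25) = 1993/2000 ≈ 0.996500
step 2 [1y] bond c/2=29/800: DF=(816863/800000 − 29/800·(0.996500))/(1+29/800) = 1901/2000 ≈ 0.950500
step 3 [1.5y] zero: DF = P = 9027/10000 ≈ 0.902700
step 4 [2y] swap r/2=1469/37028: DF=(1 − 1469/37028·(0.996500+0.950500+0.902700))/(1+1469/37028) = 8531/10000 ≈ 0.853100
step 5 [2.5y] swap r/2=513/15163: DF=(1 − 513/15163·(0.996500+0.950500+0.902700+0.853100))/(1+513/15163) = 8461/10000 ≈ 0.846100
step 6 [3y] bond c/2=1/25: DF=(52991/50000 − 1/25·(0.996500+0.950500+0.902700+0.853100+0.846100))/(1+1/25) = 8441/10000 ≈ 0.844100
step 7 [3.5y] zero: DF = P = 8207/10000 ≈ 0.820700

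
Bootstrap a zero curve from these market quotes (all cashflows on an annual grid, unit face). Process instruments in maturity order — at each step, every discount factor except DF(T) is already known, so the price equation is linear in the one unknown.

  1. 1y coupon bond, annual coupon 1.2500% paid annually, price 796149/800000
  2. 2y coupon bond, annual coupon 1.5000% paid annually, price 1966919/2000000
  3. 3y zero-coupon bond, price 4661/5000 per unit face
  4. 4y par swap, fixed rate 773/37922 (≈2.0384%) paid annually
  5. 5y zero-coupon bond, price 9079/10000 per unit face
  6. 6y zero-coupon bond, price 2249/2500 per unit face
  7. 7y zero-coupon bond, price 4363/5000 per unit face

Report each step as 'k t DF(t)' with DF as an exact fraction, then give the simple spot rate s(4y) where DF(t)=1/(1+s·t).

step 1 [1y] bond c/1=1/80: DF=(796149/800000 − 1/80·(0))/(1+1/80) = 9829/10000 ≈ 0.982900
step 2 [2y] bond c/1=3/200: DF=(1966919/2000000 − 3/200·(0.982900))/(1+3/200) = 1193/1250 ≈ 0.954400
step 3 [3y] zero: DF = P = 4661/5000 ≈ 0.932200
step 4 [4y] swap r/1=773/37922: DF=(1 − 773/37922·(0.982900+0.954400+0.932200))/(1+773/37922) = 9227/10000 ≈ 0.922700
step 5 [5y] zero: DF = P = 9079/10000 ≈ 0.907900
step 6 [6y] zero: DF = P = 2249/2500 ≈ 0.899600
step 7 [7y] zero: DF = P = 4363/5000 ≈ 0.872600

1 1 9829/10000
2 2 1193/1250
3 3 4661/5000
4 4 9227/10000
5 5 9079/10000
6 6 2249/2500
7 7 4363/5000
s(4y) = (1/(9227/10000) − 1)/(4) = 773/36908 ≈ 2.0944%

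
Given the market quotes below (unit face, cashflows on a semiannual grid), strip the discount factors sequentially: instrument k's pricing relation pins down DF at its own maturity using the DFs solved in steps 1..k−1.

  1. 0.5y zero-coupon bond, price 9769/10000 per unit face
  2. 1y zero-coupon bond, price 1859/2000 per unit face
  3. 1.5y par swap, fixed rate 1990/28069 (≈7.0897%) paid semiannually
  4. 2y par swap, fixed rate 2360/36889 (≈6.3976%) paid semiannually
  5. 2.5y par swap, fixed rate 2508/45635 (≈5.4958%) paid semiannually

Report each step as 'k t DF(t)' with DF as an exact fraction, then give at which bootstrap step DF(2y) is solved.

1 1/2 9769/10000
2 1 1859/2000
3 3/2 1801/2000
4 2 441/500
5 5/2 4373/5000
DF(2y) is solved at step 4

step 1 [0.5y] zero: DF = P = 9769/10000 ≈ 0.976900
step 2 [1y] zero: DF = P = 1859/2000 ≈ 0.929500
step 3 [1.5y] swap r/2=995/28069: DF=(1 − 995/28069·(0.976900+0.929500))/(1+995/28069) = 1801/2000 ≈ 0.900500
step 4 [2y] swap r/2=1180/36889: DF=(1 − 1180/36889·(0.976900+0.929500+0.900500))/(1+1180/36889) = 441/500 ≈ 0.882000
step 5 [2.5y] swap r/2=1254/45635: DF=(1 − 1254/45635·(0.976900+0.929500+0.900500+0.882000))/(1+1254/45635) = 4373/5000 ≈ 0.874600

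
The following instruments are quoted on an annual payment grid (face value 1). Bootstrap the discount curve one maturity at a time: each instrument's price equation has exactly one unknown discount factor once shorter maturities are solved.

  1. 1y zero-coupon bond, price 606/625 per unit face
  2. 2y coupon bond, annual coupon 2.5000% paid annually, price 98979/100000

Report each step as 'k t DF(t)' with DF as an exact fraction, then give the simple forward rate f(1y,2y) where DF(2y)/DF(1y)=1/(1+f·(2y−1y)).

1 1 606/625
2 2 471/500
f(1y,2y) = ((606/625)/(471/500) − 1)/(1) = 23/785 ≈ 2.9299%

step 1 [1y] zero: DF = P = 606/625 ≈ 0.969600
step 2 [2y] bond c/1=1/40: DF=(98979/100000 − 1/40·(0.969600))/(1+1/40) = 471/500 ≈ 0.942000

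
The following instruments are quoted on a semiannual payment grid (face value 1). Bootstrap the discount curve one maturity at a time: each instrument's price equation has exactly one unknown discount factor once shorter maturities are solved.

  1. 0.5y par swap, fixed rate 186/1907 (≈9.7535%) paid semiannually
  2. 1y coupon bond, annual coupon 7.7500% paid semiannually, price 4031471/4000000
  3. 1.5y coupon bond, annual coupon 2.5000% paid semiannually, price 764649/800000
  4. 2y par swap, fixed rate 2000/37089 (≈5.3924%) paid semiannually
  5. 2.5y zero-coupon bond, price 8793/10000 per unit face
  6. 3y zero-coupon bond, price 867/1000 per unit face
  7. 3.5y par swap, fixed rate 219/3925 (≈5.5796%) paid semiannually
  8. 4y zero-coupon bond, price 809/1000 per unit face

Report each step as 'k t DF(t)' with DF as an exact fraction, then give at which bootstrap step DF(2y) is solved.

1 1/2 1907/2000
2 1 9347/10000
3 3/2 9207/10000
4 2 9/10
5 5/2 8793/10000
6 3 867/1000
7 7/2 1031/1250
8 4 809/1000
DF(2y) is solved at step 4

step 1 [0.5y] swap r/2=93/1907: DF=(1 − 93/1907·(0))/(1+93/1907) = 1907/2000 ≈ 0.953500
step 2 [1y] bond c/2=31/800: DF=(4031471/4000000 − 31/800·(0.953500))/(1+31/800) = 9347/10000 ≈ 0.934700
step 3 [1.5y] bond c/2=1/80: DF=(764649/800000 − 1/80·(0.953500+0.934700))/(1+1/80) = 9207/10000 ≈ 0.920700
step 4 [2y] swap r/2=1000/37089: DF=(1 − 1000/37089·(0.953500+0.934700+0.920700))/(1+1000/37089) = 9/10 ≈ 0.900000
step 5 [2.5y] zero: DF = P = 8793/10000 ≈ 0.879300
step 6 [3y] zero: DF = P = 867/1000 ≈ 0.867000
step 7 [3.5y] swap r/2=219/7850: DF=(1 − 219/7850·(0.953500+0.934700+0.920700+0.900000+0.879300+0.867000))/(1+219/7850) = 1031/1250 ≈ 0.824800
step 8 [4y] zero: DF = P = 809/1000 ≈ 0.809000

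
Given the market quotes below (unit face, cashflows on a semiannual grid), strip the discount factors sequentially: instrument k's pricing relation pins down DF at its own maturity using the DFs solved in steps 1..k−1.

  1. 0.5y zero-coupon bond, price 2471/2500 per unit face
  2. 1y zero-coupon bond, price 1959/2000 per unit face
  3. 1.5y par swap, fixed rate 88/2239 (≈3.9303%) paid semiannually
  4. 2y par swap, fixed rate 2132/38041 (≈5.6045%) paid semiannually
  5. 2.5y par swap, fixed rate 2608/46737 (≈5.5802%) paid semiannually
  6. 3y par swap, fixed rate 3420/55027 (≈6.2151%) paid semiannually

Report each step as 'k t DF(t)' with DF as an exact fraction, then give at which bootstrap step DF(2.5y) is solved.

1 1/2 2471/2500
2 1 1959/2000
3 3/2 2357/2500
4 2 4467/5000
5 5/2 1087/1250
6 3 829/1000
DF(2.5y) is solved at step 5

step 1 [0.5y] zero: DF = P = 2471/2500 ≈ 0.988400
step 2 [1y] zero: DF = P = 1959/2000 ≈ 0.979500
step 3 [1.5y] swap r/2=44/2239: DF=(1 − 44/2239·(0.988400+0.979500))/(1+44/2239) = 2357/2500 ≈ 0.942800
step 4 [2y] swap r/2=1066/38041: DF=(1 − 1066/38041·(0.988400+0.979500+0.942800))/(1+1066/38041) = 4467/5000 ≈ 0.893400
step 5 [2.5y] swap r/2=1304/46737: DF=(1 − 1304/46737·(0.988400+0.979500+0.942800+0.893400))/(1+1304/46737) = 1087/1250 ≈ 0.869600
step 6 [3y] swap r/2=1710/55027: DF=(1 − 1710/55027·(0.988400+0.979500+0.942800+0.893400+0.869600))/(1+1710/55027) = 829/1000 ≈ 0.829000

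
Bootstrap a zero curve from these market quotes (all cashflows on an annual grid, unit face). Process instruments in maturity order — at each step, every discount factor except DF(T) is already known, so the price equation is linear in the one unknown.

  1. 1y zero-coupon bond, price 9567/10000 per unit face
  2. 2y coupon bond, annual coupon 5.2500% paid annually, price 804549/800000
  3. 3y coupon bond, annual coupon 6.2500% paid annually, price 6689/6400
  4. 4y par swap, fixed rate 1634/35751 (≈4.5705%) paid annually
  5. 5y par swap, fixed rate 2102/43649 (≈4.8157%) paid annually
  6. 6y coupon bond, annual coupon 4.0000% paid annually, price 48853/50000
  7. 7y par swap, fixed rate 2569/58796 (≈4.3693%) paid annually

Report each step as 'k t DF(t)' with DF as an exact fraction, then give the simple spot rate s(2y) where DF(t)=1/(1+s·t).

step 1 [1y] zero: DF = P = 9567/10000 ≈ 0.956700
step 2 [2y] bond c/1=21/400: DF=(804549/800000 − 21/400·(0.956700))/(1+21/400) = 4539/5000 ≈ 0.907800
step 3 [3y] bond c/1=1/16: DF=(6689/6400 − 1/16·(0.956700+0.907800))/(1+1/16) = 437/500 ≈ 0.874000
step 4 [4y] swap r/1=1634/35751: DF=(1 − 1634/35751·(0.956700+0.907800+0.874000))/(1+1634/35751) = 4183/5000 ≈ 0.836600
step 5 [5y] swap r/1=2102/43649: DF=(1 − 2102/43649·(0.956700+0.907800+0.874000+0.836600))/(1+2102/43649) = 3949/5000 ≈ 0.789800
step 6 [6y] bond c/1=1/25: DF=(48853/50000 − 1/25·(0.956700+0.907800+0.874000+0.836600+0.789800))/(1+1/25) = 1929/2500 ≈ 0.771600
step 7 [7y] swap r/1=2569/58796: DF=(1 − 2569/58796·(0.956700+0.907800+0.874000+0.836600+0.789800+0.771600))/(1+2569/58796) = 7431/10000 ≈ 0.743100

1 1 9567/10000
2 2 4539/5000
3 3 437/500
4 4 4183/5000
5 5 3949/5000
6 6 1929/2500
7 7 7431/10000
s(2y) = (1/(4539/5000) − 1)/(2) = 461/9078 ≈ 5.0782%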